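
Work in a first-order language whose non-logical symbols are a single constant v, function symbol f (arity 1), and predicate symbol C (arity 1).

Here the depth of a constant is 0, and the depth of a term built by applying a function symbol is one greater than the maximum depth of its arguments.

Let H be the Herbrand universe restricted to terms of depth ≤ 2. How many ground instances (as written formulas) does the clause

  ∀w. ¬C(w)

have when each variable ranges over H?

Ground terms of depth ≤ 2:
  Let N_k count ground terms of depth at most k. Each non-constant term of depth ≤ k is some function symbol applied to depth-≤(k−1) arguments, giving N_k = 1 + N_{k-1}.
  N_0 = 1
  N_1 = 1 + 1 = 2
  N_2 = 1 + 2 = 3
  Explicitly: v, f(v), f(f(v)).
So there are 3 ground terms available for substitution.
The variable w ranges independently over the available ground terms, and distinct assignments produce distinct instances.
Number of ground instances = 3.

3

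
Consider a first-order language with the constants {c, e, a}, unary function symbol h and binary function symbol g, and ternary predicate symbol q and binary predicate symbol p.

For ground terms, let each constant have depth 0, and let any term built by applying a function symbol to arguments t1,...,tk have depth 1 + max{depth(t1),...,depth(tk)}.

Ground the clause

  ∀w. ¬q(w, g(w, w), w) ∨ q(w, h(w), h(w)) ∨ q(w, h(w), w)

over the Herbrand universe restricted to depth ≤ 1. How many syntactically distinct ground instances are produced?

Ground terms of depth ≤ 1:
  Let N_k count ground terms of depth at most k. Each non-constant term of depth ≤ k is some function symbol applied to depth-≤(k−1) arguments, giving N_k = 3 + N_{k-1} + N_{k-1}^2.
  N_0 = 3
  N_1 = 3 + 3 + 3^2 = 15
So there are 15 ground terms available for substitution.
The clause has 1 distinct variable (w), which appears in the body. In the free term algebra distinct substitutions yield syntactically distinct ground instances.
Number of ground instances = 15.

15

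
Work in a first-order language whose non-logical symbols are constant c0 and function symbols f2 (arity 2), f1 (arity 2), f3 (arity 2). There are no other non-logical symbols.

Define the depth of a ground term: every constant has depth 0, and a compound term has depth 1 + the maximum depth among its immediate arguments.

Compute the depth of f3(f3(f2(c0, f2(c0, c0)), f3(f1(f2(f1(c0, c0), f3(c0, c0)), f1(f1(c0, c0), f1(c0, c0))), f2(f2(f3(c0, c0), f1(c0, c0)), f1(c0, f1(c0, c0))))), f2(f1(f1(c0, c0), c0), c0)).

depth(f2(c0, c0)) = 1 + max(0, 0) = 1
depth(f2(c0, f2(c0, c0))) = 1 + max(0, 1) = 2
depth(f1(c0, c0)) = 1 + max(0, 0) = 1
depth(f3(c0, c0)) = 1 + max(0, 0) = 1
depth(f2(f1(c0, c0), f3(c0, c0))) = 1 + max(1, 1) = 2
depth(f1(f1(c0, c0), f1(c0, c0))) = 1 + max(1, 1) = 2
depth(f1(f2(f1(c0, c0), f3(c0, c0)), f1(f1(c0, c0), f1(c0, c0)))) = 1 + max(2, 2) = 3
depth(f2(f3(c0, c0), f1(c0, c0))) = 1 + max(1, 1) = 2
depth(f1(c0, f1(c0, c0))) = 1 + max(0, 1) = 2
depth(f2(f2(f3(c0, c0), f1(c0, c0)), f1(c0, f1(c0, c0)))) = 1 + max(2, 2) = 3
depth(f3(f1(f2(f1(c0, c0), f3(c0, c0)), f1(f1(c0, c0), f1(c0, c0))), f2(f2(f3(c0, c0), f1(c0, c0)), f1(c0, f1(c0, c0))))) = 1 + max(3, 3) = 4
depth(f3(f2(c0, f2(c0, c0)), f3(f1(f2(f1(c0, c0), f3(c0, c0)), f1(f1(c0, c0), f1(c0, c0))), f2(f2(f3(c0, c0), f1(c0, c0)), f1(c0, f1(c0, c0)))))) = 1 + max(2, 4) = 5
depth(f1(f1(c0, c0), c0)) = 1 + max(1, 0) = 2
depth(f2(f1(f1(c0, c0), c0), c0)) = 1 + max(2, 0) = 3
depth(f3(f3(f2(c0, f2(c0, c0)), f3(f1(f2(f1(c0, c0), f3(c0, c0)), f1(f1(c0, c0), f1(c0, c0))), f2(f2(f3(c0, c0), f1(c0, c0)), f1(c0, f1(c0, c0))))), f2(f1(f1(c0, c0), c0), c0))) = 1 + max(5, 3) = 6

6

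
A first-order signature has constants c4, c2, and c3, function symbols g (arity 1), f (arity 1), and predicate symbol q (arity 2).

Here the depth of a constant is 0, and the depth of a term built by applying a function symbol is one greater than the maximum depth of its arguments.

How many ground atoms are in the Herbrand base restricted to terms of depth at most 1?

First count ground terms of depth ≤ 1.
Write N_k for the number of ground terms of depth ≤ k. A term of depth ≤ k is either a constant or a function symbol applied to arguments of depth ≤ k−1, so N_k = 3 + N_{k-1} + N_{k-1}.
N_0 = 3
N_1 = 3 + 3 + 3 = 9
Explicitly: c4, c2, c3, g(c4), g(c2), g(c3), f(c4), f(c2), f(c3).
So |H| = 9.
Each predicate of arity r yields |H|^r ground atoms (one per choice of an r-tuple from H):
  q: 9^2 = 81
Total ground atoms: 81.

81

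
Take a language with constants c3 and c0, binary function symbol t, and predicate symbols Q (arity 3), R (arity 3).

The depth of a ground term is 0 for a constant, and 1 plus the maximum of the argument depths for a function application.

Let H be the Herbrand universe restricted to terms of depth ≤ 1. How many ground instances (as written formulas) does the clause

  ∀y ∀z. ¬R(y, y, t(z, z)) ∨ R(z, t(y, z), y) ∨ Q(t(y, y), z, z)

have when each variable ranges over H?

36

Ground terms of depth ≤ 1:
  If N_k denotes the number of depth-≤k ground terms, the 2 constants give N_0 = 2, and each function symbol of arity r contributes N_{k-1}^r new terms at level k: N_k = 2 + N_{k-1}^2.
  N_0 = 2
  N_1 = 2 + 2^2 = 6
  Explicitly: c3, c0, t(c3, c3), t(c3, c0), t(c0, c3), t(c0, c0).
So there are 6 ground terms available for substitution.
Each of y, z ranges independently over the available ground terms, and distinct assignments produce distinct instances.
Number of ground instances = 6^2 = 36.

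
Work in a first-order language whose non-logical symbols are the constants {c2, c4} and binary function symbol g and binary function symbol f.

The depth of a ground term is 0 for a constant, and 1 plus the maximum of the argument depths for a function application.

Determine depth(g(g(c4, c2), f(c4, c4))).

2

depth(g(c4, c2)) = 1 + max(0, 0) = 1
depth(f(c4, c4)) = 1 + max(0, 0) = 1
depth(g(g(c4, c2), f(c4, c4))) = 1 + max(1, 1) = 2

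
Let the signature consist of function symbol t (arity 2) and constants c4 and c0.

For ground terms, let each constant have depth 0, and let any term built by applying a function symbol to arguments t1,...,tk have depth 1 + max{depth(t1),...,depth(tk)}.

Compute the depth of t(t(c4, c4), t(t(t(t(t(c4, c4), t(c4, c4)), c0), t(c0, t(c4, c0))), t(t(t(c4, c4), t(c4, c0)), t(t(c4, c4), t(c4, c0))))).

6

depth(t(c4, c4)) = 1 + max(0, 0) = 1
depth(t(t(c4, c4), t(c4, c4))) = 1 + max(1, 1) = 2
depth(t(t(t(c4, c4), t(c4, c4)), c0)) = 1 + max(2, 0) = 3
depth(t(c4, c0)) = 1 + max(0, 0) = 1
depth(t(c0, t(c4, c0))) = 1 + max(0, 1) = 2
depth(t(t(t(t(c4, c4), t(c4, c4)), c0), t(c0, t(c4, c0)))) = 1 + max(3, 2) = 4
depth(t(t(c4, c4), t(c4, c0))) = 1 + max(1, 1) = 2
depth(t(t(t(c4, c4), t(c4, c0)), t(t(c4, c4), t(c4, c0)))) = 1 + max(2, 2) = 3
depth(t(t(t(t(t(c4, c4), t(c4, c4)), c0), t(c0, t(c4, c0))), t(t(t(c4, c4), t(c4, c0)), t(t(c4, c4), t(c4, c0))))) = 1 + max(4, 3) = 5
depth(t(t(c4, c4), t(t(t(t(t(c4, c4), t(c4, c4)), c0), t(c0, t(c4, c0))), t(t(t(c4, c4), t(c4, c0)), t(t(c4, c4), t(c4, c0)))))) = 1 + max(1, 5) = 6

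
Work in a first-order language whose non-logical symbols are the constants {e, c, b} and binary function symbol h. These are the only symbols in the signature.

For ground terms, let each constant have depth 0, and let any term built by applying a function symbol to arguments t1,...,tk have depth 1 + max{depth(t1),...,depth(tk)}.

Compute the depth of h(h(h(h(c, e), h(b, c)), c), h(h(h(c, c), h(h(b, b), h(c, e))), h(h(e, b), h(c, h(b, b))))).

5

depth(h(c, e)) = 1 + max(0, 0) = 1
depth(h(b, c)) = 1 + max(0, 0) = 1
depth(h(h(c, e), h(b, c))) = 1 + max(1, 1) = 2
depth(h(h(h(c, e), h(b, c)), c)) = 1 + max(2, 0) = 3
depth(h(c, c)) = 1 + max(0, 0) = 1
depth(h(b, b)) = 1 + max(0, 0) = 1
depth(h(h(b, b), h(c, e))) = 1 + max(1, 1) = 2
depth(h(h(c, c), h(h(b, b), h(c, e)))) = 1 + max(1, 2) = 3
depth(h(e, b)) = 1 + max(0, 0) = 1
depth(h(c, h(b, b))) = 1 + max(0, 1) = 2
depth(h(h(e, b), h(c, h(b, b)))) = 1 + max(1, 2) = 3
depth(h(h(h(c, c), h(h(b, b), h(c, e))), h(h(e, b), h(c, h(b, b))))) = 1 + max(3, 3) = 4
depth(h(h(h(h(c, e), h(b, c)), c), h(h(h(c, c), h(h(b, b), h(c, e))), h(h(e, b), h(c, h(b, b)))))) = 1 + max(3, 4) = 5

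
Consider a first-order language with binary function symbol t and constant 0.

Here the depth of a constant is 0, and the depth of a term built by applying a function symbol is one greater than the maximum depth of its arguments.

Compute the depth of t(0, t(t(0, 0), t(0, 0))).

depth(t(0, 0)) = 1 + max(0, 0) = 1
depth(t(t(0, 0), t(0, 0))) = 1 + max(1, 1) = 2
depth(t(0, t(t(0, 0), t(0, 0)))) = 1 + max(0, 2) = 3

3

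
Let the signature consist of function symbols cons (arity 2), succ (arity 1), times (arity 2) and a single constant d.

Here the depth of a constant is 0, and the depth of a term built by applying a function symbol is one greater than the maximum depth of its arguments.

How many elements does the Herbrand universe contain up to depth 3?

Let N_k = |{terms of depth ≤ k}|. Then N_0 = 1 and N_k = 1 + N_{k-1}^2 + N_{k-1} + N_{k-1}^2 for k ≥ 1 (one summand per function symbol, arity giving the exponent).
N_0 = 1
N_1 = 1 + 1^2 + 1 + 1^2 = 4
N_2 = 1 + 4^2 + 4 + 4^2 = 37
N_3 = 1 + 37^2 + 37 + 37^2 = 2776

2776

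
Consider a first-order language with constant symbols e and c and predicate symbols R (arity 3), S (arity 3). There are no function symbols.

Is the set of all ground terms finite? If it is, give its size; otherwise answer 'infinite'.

There are no function symbols, so every ground term is one of the 2 constants.
The Herbrand universe is {e, c}, which is finite with 2 elements.

2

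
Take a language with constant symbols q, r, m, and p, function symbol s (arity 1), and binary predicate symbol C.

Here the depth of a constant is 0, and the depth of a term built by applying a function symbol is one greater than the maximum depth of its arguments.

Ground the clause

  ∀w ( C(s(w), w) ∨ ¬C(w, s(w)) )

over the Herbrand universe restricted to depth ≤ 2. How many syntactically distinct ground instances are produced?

12

Ground terms of depth ≤ 2:
  Let N_k = |{terms of depth ≤ k}|. Then N_0 = 4 and N_k = 4 + N_{k-1} for k ≥ 1 (one summand per function symbol, arity giving the exponent).
  N_0 = 4
  N_1 = 4 + 4 = 8
  N_2 = 4 + 8 = 12
  Explicitly: q, r, m, p, s(q), s(r), s(m), s(p), s(s(q)), s(s(r)), s(s(m)), s(s(p)).
So there are 12 ground terms available for substitution.
The variable w ranges independently over the available ground terms, and distinct assignments produce distinct instances.
Number of ground instances = 12.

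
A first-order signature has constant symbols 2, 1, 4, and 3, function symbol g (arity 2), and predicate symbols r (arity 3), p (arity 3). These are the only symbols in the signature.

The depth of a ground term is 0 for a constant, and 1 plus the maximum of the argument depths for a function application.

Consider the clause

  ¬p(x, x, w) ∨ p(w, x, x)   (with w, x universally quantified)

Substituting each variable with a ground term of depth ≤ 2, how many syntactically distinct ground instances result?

Ground terms of depth ≤ 2:
  Let N_k count ground terms of depth at most k. Each non-constant term of depth ≤ k is some function symbol applied to depth-≤(k−1) arguments, giving N_k = 4 + N_{k-1}^2.
  N_0 = 4
  N_1 = 4 + 4^2 = 20
  N_2 = 4 + 20^2 = 404
So there are 404 ground terms available for substitution.
The body mentions every one of the 2 quantified variables; since ground terms form a free algebra, no two substitutions collapse to the same formula.
Number of ground instances = 404^2 = 163216.

163216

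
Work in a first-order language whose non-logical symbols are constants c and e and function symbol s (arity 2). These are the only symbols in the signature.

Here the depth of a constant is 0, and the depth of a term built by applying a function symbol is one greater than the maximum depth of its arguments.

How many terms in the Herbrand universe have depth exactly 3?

1408

If N_k denotes the number of depth-≤k ground terms, the 2 constants give N_0 = 2, and each function symbol of arity r contributes N_{k-1}^r new terms at level k: N_k = 2 + N_{k-1}^2.
N_0 = 2
N_1 = 2 + 2^2 = 6
N_2 = 2 + 6^2 = 38
N_3 = 2 + 38^2 = 1446
Terms of depth exactly 3: N_3 − N_2 = 1446 − 38 = 1408.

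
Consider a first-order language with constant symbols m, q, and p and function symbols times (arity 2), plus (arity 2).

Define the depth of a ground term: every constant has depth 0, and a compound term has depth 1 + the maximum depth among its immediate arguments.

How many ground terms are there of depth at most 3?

1566453

Write N_k for the number of ground terms of depth ≤ k. A term of depth ≤ k is either a constant or a function symbol applied to arguments of depth ≤ k−1, so N_k = 3 + N_{k-1}^2 + N_{k-1}^2.
N_0 = 3
N_1 = 3 + 3^2 + 3^2 = 21
N_2 = 3 + 21^2 + 21^2 = 885
N_3 = 3 + 885^2 + 885^2 = 1566453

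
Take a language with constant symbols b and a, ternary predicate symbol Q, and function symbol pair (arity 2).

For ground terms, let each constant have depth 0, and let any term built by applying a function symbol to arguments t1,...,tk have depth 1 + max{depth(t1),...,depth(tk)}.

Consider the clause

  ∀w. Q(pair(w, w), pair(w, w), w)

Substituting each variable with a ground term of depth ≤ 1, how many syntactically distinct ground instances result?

6

Ground terms of depth ≤ 1:
  If N_k denotes the number of depth-≤k ground terms, the 2 constants give N_0 = 2, and each function symbol of arity r contributes N_{k-1}^r new terms at level k: N_k = 2 + N_{k-1}^2.
  N_0 = 2
  N_1 = 2 + 2^2 = 6
So there are 6 ground terms available for substitution.
There is 1 variable to instantiate (w),  occurring in at least one literal, so different choices give different ground instances.
Number of ground instances = 6.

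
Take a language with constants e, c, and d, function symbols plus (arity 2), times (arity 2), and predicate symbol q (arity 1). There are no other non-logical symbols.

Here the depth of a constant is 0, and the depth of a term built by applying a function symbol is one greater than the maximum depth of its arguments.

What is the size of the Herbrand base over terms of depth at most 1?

First count ground terms of depth ≤ 1.
Let N_k = |{terms of depth ≤ k}|. Then N_0 = 3 and N_k = 3 + N_{k-1}^2 + N_{k-1}^2 for k ≥ 1 (one summand per function symbol, arity giving the exponent).
N_0 = 3
N_1 = 3 + 3^2 + 3^2 = 21
So |H| = 21.
Ground atoms are formed by filling each argument slot of a predicate with a term from H, so an r-ary predicate gives |H|^r atoms:
  q: 21
Total ground atoms: 21.

21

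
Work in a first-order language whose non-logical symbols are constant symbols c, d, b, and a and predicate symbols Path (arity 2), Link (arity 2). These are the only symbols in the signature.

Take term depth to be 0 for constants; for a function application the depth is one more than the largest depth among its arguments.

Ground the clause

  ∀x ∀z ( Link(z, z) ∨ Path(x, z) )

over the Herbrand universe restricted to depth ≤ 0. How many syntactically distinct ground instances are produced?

Ground terms of depth ≤ 0:
  With no function symbols every ground term is a constant, so there are exactly 4 ground terms at every depth bound.
  N_0 = 4
So there are 4 ground terms available for substitution.
The body mentions every one of the 2 quantified variables; since ground terms form a free algebra, no two substitutions collapse to the same formula.
Number of ground instances = 4^2 = 16.

16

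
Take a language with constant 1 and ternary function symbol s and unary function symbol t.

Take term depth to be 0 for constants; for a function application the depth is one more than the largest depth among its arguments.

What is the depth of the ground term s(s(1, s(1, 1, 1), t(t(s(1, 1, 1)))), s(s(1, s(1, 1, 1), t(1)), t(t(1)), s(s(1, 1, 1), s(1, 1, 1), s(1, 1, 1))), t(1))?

5

depth(s(1, 1, 1)) = 1 + max(0, 0, 0) = 1
depth(t(s(1, 1, 1))) = 1 + depth(s(1, 1, 1)) = 1 + 1 = 2
depth(t(t(s(1, 1, 1)))) = 1 + depth(t(s(1, 1, 1))) = 1 + 2 = 3
depth(s(1, s(1, 1, 1), t(t(s(1, 1, 1))))) = 1 + max(0, 1, 3) = 4
depth(t(1)) = 1 + depth(1) = 1 + 0 = 1
depth(s(1, s(1, 1, 1), t(1))) = 1 + max(0, 1, 1) = 2
depth(t(t(1))) = 1 + depth(t(1)) = 1 + 1 = 2
depth(s(s(1, 1, 1), s(1, 1, 1), s(1, 1, 1))) = 1 + max(1, 1, 1) = 2
depth(s(s(1, s(1, 1, 1), t(1)), t(t(1)), s(s(1, 1, 1), s(1, 1, 1), s(1, 1, 1)))) = 1 + max(2, 2, 2) = 3
depth(s(s(1, s(1, 1, 1), t(t(s(1, 1, 1)))), s(s(1, s(1, 1, 1), t(1)), t(t(1)), s(s(1, 1, 1), s(1, 1, 1), s(1, 1, 1))), t(1))) = 1 + max(4, 3, 1) = 5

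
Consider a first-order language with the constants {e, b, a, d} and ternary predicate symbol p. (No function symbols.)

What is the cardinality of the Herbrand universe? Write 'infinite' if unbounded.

There are no function symbols, so every ground term is one of the 4 constants.
The Herbrand universe is {e, b, a, d}, which is finite with 4 elements.

4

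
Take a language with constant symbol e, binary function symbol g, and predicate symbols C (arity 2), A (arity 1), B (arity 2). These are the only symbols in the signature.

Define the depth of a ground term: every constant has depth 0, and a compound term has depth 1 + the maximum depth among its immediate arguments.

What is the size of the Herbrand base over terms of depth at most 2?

55

First count ground terms of depth ≤ 2.
If N_k denotes the number of depth-≤k ground terms, the 1 constant gives N_0 = 1, and each function symbol of arity r contributes N_{k-1}^r new terms at level k: N_k = 1 + N_{k-1}^2.
N_0 = 1
N_1 = 1 + 1^2 = 2
N_2 = 1 + 2^2 = 5
So |H| = 5.
For each predicate symbol, the number of ground atoms is |H| raised to its arity; summing:
  C: 5^2 = 25;  A: 5;  B: 5^2 = 25
Total ground atoms: 25 + 5 + 25 = 55.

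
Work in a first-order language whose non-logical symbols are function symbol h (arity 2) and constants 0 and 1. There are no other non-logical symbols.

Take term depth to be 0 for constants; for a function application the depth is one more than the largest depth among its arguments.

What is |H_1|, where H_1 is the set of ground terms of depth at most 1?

Write N_k for the number of ground terms of depth ≤ k. A term of depth ≤ k is either a constant or a function symbol applied to arguments of depth ≤ k−1, so N_k = 2 + N_{k-1}^2.
N_0 = 2
N_1 = 2 + 2^2 = 6
Explicitly: 0, 1, h(0, 0), h(0, 1), h(1, 0), h(1, 1).

6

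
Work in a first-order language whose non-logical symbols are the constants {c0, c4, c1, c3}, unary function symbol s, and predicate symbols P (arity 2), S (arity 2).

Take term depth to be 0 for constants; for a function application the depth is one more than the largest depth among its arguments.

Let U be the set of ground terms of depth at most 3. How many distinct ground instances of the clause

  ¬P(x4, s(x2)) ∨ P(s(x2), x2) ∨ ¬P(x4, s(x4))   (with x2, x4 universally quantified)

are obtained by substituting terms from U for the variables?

Ground terms of depth ≤ 3:
  Count level by level. With function symbols s/1, the terms of depth ≤ k are the 4 constants together with each function applied to depth-≤(k−1) tuples, so N_k = 4 + N_{k-1}.
  N_0 = 4
  N_1 = 4 + 4 = 8
  N_2 = 4 + 8 = 12
  N_3 = 4 + 12 = 16
So there are 16 ground terms available for substitution.
The clause has 2 distinct variables (x2, x4), each appearing in the body. In the free term algebra distinct substitutions yield syntactically distinct ground instances.
Number of ground instances = 16^2 = 256.

256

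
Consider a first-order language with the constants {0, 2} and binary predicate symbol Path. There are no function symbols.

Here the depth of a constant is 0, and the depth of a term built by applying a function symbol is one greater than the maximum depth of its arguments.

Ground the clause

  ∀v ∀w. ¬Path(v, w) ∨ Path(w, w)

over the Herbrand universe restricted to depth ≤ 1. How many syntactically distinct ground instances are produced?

Ground terms of depth ≤ 1:
  With no function symbols every ground term is a constant, so there are exactly 2 ground terms at every depth bound.
  N_0 = 2
  N_1 = 2
So there are 2 ground terms available for substitution.
The body mentions every one of the 2 quantified variables; since ground terms form a free algebra, no two substitutions collapse to the same formula.
Number of ground instances = 2^2 = 4.

4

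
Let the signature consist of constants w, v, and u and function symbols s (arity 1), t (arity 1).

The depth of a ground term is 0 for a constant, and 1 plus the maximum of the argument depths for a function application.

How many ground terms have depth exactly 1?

If N_k denotes the number of depth-≤k ground terms, the 3 constants give N_0 = 3, and each function symbol of arity r contributes N_{k-1}^r new terms at level k: N_k = 3 + N_{k-1} + N_{k-1}.
N_0 = 3
N_1 = 3 + 3 + 3 = 9
Terms of depth exactly 1: N_1 − N_0 = 9 − 3 = 6.

6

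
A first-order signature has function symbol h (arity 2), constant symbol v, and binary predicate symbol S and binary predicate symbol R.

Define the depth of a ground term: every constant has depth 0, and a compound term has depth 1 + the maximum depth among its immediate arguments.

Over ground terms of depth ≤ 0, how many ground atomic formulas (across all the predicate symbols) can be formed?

First count ground terms of depth ≤ 0.
Let N_k = |{terms of depth ≤ k}|. Then N_0 = 1 and N_k = 1 + N_{k-1}^2 for k ≥ 1 (one summand per function symbol, arity giving the exponent).
N_0 = 1
Explicitly: v.
So |H| = 1.
A ground atom is a predicate applied to a tuple of terms from H, so the count is the sum over predicates of |H|^arity:
  S: 1^2 = 1;  R: 1^2 = 1
Total ground atoms: 1 + 1 = 2.

2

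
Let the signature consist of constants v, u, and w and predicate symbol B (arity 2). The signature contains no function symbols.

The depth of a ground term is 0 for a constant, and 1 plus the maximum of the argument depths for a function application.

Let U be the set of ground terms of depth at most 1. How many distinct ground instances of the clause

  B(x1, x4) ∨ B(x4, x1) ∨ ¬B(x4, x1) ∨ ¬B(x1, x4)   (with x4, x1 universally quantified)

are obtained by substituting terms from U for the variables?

Ground terms of depth ≤ 1:
  With no function symbols every ground term is a constant, so there are exactly 3 ground terms at every depth bound.
  N_0 = 3
  N_1 = 3
  Explicitly: v, u, w.
So there are 3 ground terms available for substitution.
The clause has 2 distinct variables (x4, x1), each appearing in the body. In the free term algebra distinct substitutions yield syntactically distinct ground instances.
Number of ground instances = 3^2 = 9.

9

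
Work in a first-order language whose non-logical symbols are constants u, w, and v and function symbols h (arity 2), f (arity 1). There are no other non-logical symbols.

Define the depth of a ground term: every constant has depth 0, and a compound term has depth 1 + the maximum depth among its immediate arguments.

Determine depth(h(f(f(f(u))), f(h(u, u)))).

4

depth(f(u)) = 1 + depth(u) = 1 + 0 = 1
depth(f(f(u))) = 1 + depth(f(u)) = 1 + 1 = 2
depth(f(f(f(u)))) = 1 + depth(f(f(u))) = 1 + 2 = 3
depth(h(u, u)) = 1 + max(0, 0) = 1
depth(f(h(u, u))) = 1 + depth(h(u, u)) = 1 + 1 = 2
depth(h(f(f(f(u))), f(h(u, u)))) = 1 + max(3, 2) = 4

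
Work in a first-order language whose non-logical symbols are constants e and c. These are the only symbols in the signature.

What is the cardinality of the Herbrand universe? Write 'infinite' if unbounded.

2

There are no function symbols, so every ground term is one of the 2 constants.
The Herbrand universe is {e, c}, which is finite with 2 elements.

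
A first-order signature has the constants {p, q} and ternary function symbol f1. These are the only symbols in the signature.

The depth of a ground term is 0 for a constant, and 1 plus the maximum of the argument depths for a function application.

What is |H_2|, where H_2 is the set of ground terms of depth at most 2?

Let N_k = |{terms of depth ≤ k}|. Then N_0 = 2 and N_k = 2 + N_{k-1}^3 for k ≥ 1 (one summand per function symbol, arity giving the exponent).
N_0 = 2
N_1 = 2 + 2^3 = 10
N_2 = 2 + 10^3 = 1002

1002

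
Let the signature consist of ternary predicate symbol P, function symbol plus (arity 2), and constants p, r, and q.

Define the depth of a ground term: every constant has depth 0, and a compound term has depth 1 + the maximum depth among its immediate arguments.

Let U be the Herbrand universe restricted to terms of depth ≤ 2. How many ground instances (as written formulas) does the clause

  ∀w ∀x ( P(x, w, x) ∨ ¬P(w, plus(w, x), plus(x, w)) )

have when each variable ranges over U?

Ground terms of depth ≤ 2:
  If N_k denotes the number of depth-≤k ground terms, the 3 constants give N_0 = 3, and each function symbol of arity r contributes N_{k-1}^r new terms at level k: N_k = 3 + N_{k-1}^2.
  N_0 = 3
  N_1 = 3 + 3^2 = 12
  N_2 = 3 + 12^2 = 147
So there are 147 ground terms available for substitution.
The clause has 2 distinct variables (w, x), each appearing in the body. In the free term algebra distinct substitutions yield syntactically distinct ground instances.
Number of ground instances = 147^2 = 21609.

21609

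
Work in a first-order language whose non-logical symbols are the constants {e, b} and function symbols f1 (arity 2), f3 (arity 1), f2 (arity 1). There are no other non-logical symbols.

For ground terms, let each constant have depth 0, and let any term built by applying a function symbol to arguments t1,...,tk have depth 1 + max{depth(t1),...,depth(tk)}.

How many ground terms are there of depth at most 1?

If N_k denotes the number of depth-≤k ground terms, the 2 constants give N_0 = 2, and each function symbol of arity r contributes N_{k-1}^r new terms at level k: N_k = 2 + N_{k-1}^2 + N_{k-1} + N_{k-1}.
N_0 = 2
N_1 = 2 + 2^2 + 2 + 2 = 10

10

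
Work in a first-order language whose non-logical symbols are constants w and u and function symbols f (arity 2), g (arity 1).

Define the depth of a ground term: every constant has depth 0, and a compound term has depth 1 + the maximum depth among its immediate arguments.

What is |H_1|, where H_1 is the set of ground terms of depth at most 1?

8

Count level by level. With function symbols f/2, g/1, the terms of depth ≤ k are the 2 constants together with each function applied to depth-≤(k−1) tuples, so N_k = 2 + N_{k-1}^2 + N_{k-1}.
N_0 = 2
N_1 = 2 + 2^2 + 2 = 8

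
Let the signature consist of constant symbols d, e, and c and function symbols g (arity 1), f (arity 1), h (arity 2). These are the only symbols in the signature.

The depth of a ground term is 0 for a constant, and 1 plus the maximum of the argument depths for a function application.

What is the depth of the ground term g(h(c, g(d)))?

depth(g(d)) = 1 + depth(d) = 1 + 0 = 1
depth(h(c, g(d))) = 1 + max(0, 1) = 2
depth(g(h(c, g(d)))) = 1 + depth(h(c, g(d))) = 1 + 2 = 3

3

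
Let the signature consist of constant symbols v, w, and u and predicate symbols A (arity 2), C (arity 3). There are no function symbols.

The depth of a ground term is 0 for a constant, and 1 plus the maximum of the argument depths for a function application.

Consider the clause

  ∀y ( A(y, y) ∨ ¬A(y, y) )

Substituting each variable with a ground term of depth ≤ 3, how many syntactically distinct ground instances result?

3

Ground terms of depth ≤ 3:
  With no function symbols every ground term is a constant, so there are exactly 3 ground terms at every depth bound.
  N_0 = 3
  N_1 = 3
  N_2 = 3
  N_3 = 3
So there are 3 ground terms available for substitution.
There is 1 variable to instantiate (y),  occurring in at least one literal, so different choices give different ground instances.
Number of ground instances = 3.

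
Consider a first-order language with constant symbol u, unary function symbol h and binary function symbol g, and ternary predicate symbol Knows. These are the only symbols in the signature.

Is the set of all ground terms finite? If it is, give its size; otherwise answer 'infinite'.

infinite

The signature has at least one function symbol (h, arity 1) and at least one constant (u).
Iterating h gives infinitely many distinct ground terms: u, h(u), h(h(u)), ...
So the Herbrand universe is infinite.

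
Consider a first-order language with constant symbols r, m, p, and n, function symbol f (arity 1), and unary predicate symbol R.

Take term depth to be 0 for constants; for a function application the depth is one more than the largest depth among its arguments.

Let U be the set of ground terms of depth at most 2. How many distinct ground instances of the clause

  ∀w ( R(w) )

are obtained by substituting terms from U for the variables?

Ground terms of depth ≤ 2:
  Count level by level. With function symbols f/1, the terms of depth ≤ k are the 4 constants together with each function applied to depth-≤(k−1) tuples, so N_k = 4 + N_{k-1}.
  N_0 = 4
  N_1 = 4 + 4 = 8
  N_2 = 4 + 8 = 12
  Explicitly: r, m, p, n, f(r), f(m), f(p), f(n), f(f(r)), f(f(m)), f(f(p)), f(f(n)).
So there are 12 ground terms available for substitution.
The body mentions the single quantified variable w; since ground terms form a free algebra, no two substitutions collapse to the same formula.
Number of ground instances = 12.

12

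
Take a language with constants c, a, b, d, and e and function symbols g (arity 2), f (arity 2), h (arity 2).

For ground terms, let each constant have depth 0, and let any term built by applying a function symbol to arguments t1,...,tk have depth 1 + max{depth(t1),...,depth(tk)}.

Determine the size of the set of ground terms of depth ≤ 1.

If N_k denotes the number of depth-≤k ground terms, the 5 constants give N_0 = 5, and each function symbol of arity r contributes N_{k-1}^r new terms at level k: N_k = 5 + N_{k-1}^2 + N_{k-1}^2 + N_{k-1}^2.
N_0 = 5
N_1 = 5 + 5^2 + 5^2 + 5^2 = 80

80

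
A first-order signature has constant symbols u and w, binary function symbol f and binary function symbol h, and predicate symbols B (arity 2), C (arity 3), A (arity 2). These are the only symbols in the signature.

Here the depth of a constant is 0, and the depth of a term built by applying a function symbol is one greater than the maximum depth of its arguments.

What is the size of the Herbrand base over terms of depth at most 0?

16

First count ground terms of depth ≤ 0.
Write N_k for the number of ground terms of depth ≤ k. A term of depth ≤ k is either a constant or a function symbol applied to arguments of depth ≤ k−1, so N_k = 2 + N_{k-1}^2 + N_{k-1}^2.
N_0 = 2
Explicitly: u, w.
So |H| = 2.
Ground atoms are formed by filling each argument slot of a predicate with a term from H, so an r-ary predicate gives |H|^r atoms:
  B: 2^2 = 4;  C: 2^3 = 8;  A: 2^2 = 4
Total ground atoms: 4 + 8 + 4 = 16.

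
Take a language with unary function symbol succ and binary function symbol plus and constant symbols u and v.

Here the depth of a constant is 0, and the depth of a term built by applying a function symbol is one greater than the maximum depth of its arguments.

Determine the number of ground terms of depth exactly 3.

Count level by level. With function symbols succ/1, plus/2, the terms of depth ≤ k are the 2 constants together with each function applied to depth-≤(k−1) tuples, so N_k = 2 + N_{k-1} + N_{k-1}^2.
N_0 = 2
N_1 = 2 + 2 + 2^2 = 8
N_2 = 2 + 8 + 8^2 = 74
N_3 = 2 + 74 + 74^2 = 5552
Terms of depth exactly 3: N_3 − N_2 = 5552 − 74 = 5478.

5478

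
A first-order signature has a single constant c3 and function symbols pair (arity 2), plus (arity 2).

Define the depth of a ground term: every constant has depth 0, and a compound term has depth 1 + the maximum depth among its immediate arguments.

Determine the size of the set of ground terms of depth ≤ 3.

Let N_k count ground terms of depth at most k. Each non-constant term of depth ≤ k is some function symbol applied to depth-≤(k−1) arguments, giving N_k = 1 + N_{k-1}^2 + N_{k-1}^2.
N_0 = 1
N_1 = 1 + 1^2 + 1^2 = 3
N_2 = 1 + 3^2 + 3^2 = 19
N_3 = 1 + 19^2 + 19^2 = 723

723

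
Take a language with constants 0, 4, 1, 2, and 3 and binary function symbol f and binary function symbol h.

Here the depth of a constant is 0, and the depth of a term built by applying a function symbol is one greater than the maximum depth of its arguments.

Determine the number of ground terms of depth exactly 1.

Write N_k for the number of ground terms of depth ≤ k. A term of depth ≤ k is either a constant or a function symbol applied to arguments of depth ≤ k−1, so N_k = 5 + N_{k-1}^2 + N_{k-1}^2.
N_0 = 5
N_1 = 5 + 5^2 + 5^2 = 55
Terms of depth exactly 1: N_1 − N_0 = 55 − 5 = 50.

50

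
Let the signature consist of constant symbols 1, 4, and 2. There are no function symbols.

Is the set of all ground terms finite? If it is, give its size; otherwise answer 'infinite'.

There are no function symbols, so every ground term is one of the 3 constants.
The Herbrand universe is {1, 4, 2}, which is finite with 3 elements.

3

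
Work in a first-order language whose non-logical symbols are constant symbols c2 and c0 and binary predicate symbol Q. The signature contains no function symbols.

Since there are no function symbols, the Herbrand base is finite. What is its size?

4

With no function symbols, the Herbrand universe is just the 2 constants.
Ground atoms per predicate: Q: 2^2 = 4.
Herbrand base size = 4 = 4.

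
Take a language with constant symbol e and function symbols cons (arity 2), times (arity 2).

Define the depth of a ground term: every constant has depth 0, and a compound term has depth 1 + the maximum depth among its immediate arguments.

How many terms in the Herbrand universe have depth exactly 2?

Let N_k count ground terms of depth at most k. Each non-constant term of depth ≤ k is some function symbol applied to depth-≤(k−1) arguments, giving N_k = 1 + N_{k-1}^2 + N_{k-1}^2.
N_0 = 1
N_1 = 1 + 1^2 + 1^2 = 3
N_2 = 1 + 3^2 + 3^2 = 19
Terms of depth exactly 2: N_2 − N_1 = 19 − 3 = 16.

16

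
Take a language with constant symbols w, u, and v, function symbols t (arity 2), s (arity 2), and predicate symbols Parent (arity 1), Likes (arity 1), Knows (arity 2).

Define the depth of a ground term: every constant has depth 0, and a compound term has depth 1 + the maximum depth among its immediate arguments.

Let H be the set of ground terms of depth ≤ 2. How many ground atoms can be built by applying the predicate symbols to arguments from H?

First count ground terms of depth ≤ 2.
If N_k denotes the number of depth-≤k ground terms, the 3 constants give N_0 = 3, and each function symbol of arity r contributes N_{k-1}^r new terms at level k: N_k = 3 + N_{k-1}^2 + N_{k-1}^2.
N_0 = 3
N_1 = 3 + 3^2 + 3^2 = 21
N_2 = 3 + 21^2 + 21^2 = 885
So |H| = 885.
For each predicate symbol, the number of ground atoms is |H| raised to its arity; summing:
  Parent: 885;  Likes: 885;  Knows: 885^2 = 783225
Total ground atoms: 885 + 885 + 783225 = 784995.

784995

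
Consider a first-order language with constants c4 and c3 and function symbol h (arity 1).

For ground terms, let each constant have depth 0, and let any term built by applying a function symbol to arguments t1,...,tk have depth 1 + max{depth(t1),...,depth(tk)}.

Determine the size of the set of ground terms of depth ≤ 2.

Let N_k count ground terms of depth at most k. Each non-constant term of depth ≤ k is some function symbol applied to depth-≤(k−1) arguments, giving N_k = 2 + N_{k-1}.
N_0 = 2
N_1 = 2 + 2 = 4
N_2 = 2 + 4 = 6
Explicitly: c4, c3, h(c4), h(c3), h(h(c4)), h(h(c3)).

6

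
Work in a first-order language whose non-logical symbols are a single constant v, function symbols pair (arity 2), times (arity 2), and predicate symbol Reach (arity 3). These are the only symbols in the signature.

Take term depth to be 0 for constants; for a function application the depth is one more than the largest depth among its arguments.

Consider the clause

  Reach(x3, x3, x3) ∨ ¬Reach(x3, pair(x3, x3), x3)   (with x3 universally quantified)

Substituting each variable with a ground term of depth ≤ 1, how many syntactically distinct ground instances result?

3

Ground terms of depth ≤ 1:
  Count level by level. With function symbols pair/2, times/2, the terms of depth ≤ k are the 1 constant together with each function applied to depth-≤(k−1) tuples, so N_k = 1 + N_{k-1}^2 + N_{k-1}^2.
  N_0 = 1
  N_1 = 1 + 1^2 + 1^2 = 3
  Explicitly: v, pair(v, v), times(v, v).
So there are 3 ground terms available for substitution.
The body mentions the single quantified variable x3; since ground terms form a free algebra, no two substitutions collapse to the same formula.
Number of ground instances = 3.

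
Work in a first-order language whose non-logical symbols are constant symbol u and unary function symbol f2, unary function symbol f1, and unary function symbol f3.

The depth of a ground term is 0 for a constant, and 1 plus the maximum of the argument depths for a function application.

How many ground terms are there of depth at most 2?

13

Let N_k = |{terms of depth ≤ k}|. Then N_0 = 1 and N_k = 1 + N_{k-1} + N_{k-1} + N_{k-1} for k ≥ 1 (one summand per function symbol, arity giving the exponent).
N_0 = 1
N_1 = 1 + 1 + 1 + 1 = 4
N_2 = 1 + 4 + 4 + 4 = 13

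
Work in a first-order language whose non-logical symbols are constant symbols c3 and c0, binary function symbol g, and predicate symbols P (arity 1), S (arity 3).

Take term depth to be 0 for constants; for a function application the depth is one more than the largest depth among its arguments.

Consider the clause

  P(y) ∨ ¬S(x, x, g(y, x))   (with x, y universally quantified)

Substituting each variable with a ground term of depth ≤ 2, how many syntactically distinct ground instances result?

1444

Ground terms of depth ≤ 2:
  Let N_k count ground terms of depth at most k. Each non-constant term of depth ≤ k is some function symbol applied to depth-≤(k−1) arguments, giving N_k = 2 + N_{k-1}^2.
  N_0 = 2
  N_1 = 2 + 2^2 = 6
  N_2 = 2 + 6^2 = 38
So there are 38 ground terms available for substitution.
Each of x, y ranges independently over the available ground terms, and distinct assignments produce distinct instances.
Number of ground instances = 38^2 = 1444.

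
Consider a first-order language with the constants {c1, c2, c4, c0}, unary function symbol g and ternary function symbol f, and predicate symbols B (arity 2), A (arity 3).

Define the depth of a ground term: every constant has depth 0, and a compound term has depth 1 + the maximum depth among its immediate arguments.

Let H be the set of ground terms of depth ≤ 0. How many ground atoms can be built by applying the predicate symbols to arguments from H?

80

First count ground terms of depth ≤ 0.
If N_k denotes the number of depth-≤k ground terms, the 4 constants give N_0 = 4, and each function symbol of arity r contributes N_{k-1}^r new terms at level k: N_k = 4 + N_{k-1} + N_{k-1}^3.
N_0 = 4
Explicitly: c1, c2, c4, c0.
So |H| = 4.
Ground atoms are formed by filling each argument slot of a predicate with a term from H, so an r-ary predicate gives |H|^r atoms:
  B: 4^2 = 16;  A: 4^3 = 64
Total ground atoms: 16 + 64 = 80.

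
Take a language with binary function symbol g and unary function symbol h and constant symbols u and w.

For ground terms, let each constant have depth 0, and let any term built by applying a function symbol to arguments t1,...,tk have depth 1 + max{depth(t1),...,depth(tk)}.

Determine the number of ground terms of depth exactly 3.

5478

If N_k denotes the number of depth-≤k ground terms, the 2 constants give N_0 = 2, and each function symbol of arity r contributes N_{k-1}^r new terms at level k: N_k = 2 + N_{k-1}^2 + N_{k-1}.
N_0 = 2
N_1 = 2 + 2^2 + 2 = 8
N_2 = 2 + 8^2 + 8 = 74
N_3 = 2 + 74^2 + 74 = 5552
Terms of depth exactly 3: N_3 − N_2 = 5552 − 74 = 5478.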